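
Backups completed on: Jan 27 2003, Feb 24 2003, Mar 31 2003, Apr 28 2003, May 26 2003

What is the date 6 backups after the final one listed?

These are Mondays with 28, 35, 28, 28-day gaps.
Each is the final Monday of its month — Mar 31 2003 is past the 28th, so '4th Monday' doesn't fit.
Last Monday of June 2003: Jun 30 2003.
Last Monday of July 2003: Jul 28 2003.
August 2003 ends with Monday Aug 25 2003.
September 2003 ends with Monday Sep 29 2003.
Last Monday of October 2003: Oct 27 2003.
November 2003 ends with Monday Nov 24 2003.

Nov 24 2003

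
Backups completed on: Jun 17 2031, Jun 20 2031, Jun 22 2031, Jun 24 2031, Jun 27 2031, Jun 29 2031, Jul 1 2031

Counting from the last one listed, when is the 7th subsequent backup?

Every event lands on a Tuesday or Friday or Sunday (gaps cycle 3, 2, 2, 3, 2, 2).
So the schedule is: every Tuesday, Friday and Sunday.
The following Friday is Jul 4 2031.
Next Sunday: Jul 6 2031.
The following Tuesday is Jul 8 2031.
Next Friday: Jul 11 2031.
Next Sunday: Jul 13 2031.
The following Tuesday is Jul 15 2031.
The following Friday is Jul 18 2031.

Jul 18 2031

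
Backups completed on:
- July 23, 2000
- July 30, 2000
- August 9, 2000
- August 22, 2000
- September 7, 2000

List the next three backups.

Intervals are 7, 10, 13, 16 days — an arithmetic progression with common difference 3.
Next gap: 19 days. September 7, 2000 + 19 days = September 26, 2000.
Next gap: 22 days. September 26, 2000 + 22 days = October 18, 2000.
Next gap: 25 days. October 18, 2000 + 25 days = November 12, 2000.

September 26, 2000; October 18, 2000; November 12, 2000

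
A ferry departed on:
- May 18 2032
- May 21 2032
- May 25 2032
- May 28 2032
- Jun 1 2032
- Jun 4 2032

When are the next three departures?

Jun 8 2032, Jun 11 2032, Jun 15 2032

Every event lands on a Tuesday or Friday (gaps cycle 3, 4, 3, 4, 3).
So the schedule is: every Tuesday and Friday.
The following Tuesday is Jun 8 2032.
Next Friday: Jun 11 2032.
The following Tuesday is Jun 15 2032.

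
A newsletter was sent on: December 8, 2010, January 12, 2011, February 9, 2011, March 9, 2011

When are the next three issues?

These are Wednesdays at 28- or 35-day spacing (35, 28, 28).
The pattern: 2nd Wednesday of the month.
April 2011 — 2nd Wednesday is April 13, 2011.
2nd Wednesday of May 2011: May 11, 2011.
June 2011 — 2nd Wednesday is June 8, 2011.

April 13, 2011; May 11, 2011; June 8, 2011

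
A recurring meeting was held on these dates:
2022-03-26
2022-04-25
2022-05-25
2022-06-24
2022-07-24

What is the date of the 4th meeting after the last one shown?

Every event comes 30 days after the last (30, 30, 30, 30).
2022-07-24 + 30 days = 2022-08-23.
2022-08-23 + 30 days = 2022-09-22.
2022-09-22 + 30 days = 2022-10-22.
2022-10-22 + 30 days = 2022-11-21.

2022-11-21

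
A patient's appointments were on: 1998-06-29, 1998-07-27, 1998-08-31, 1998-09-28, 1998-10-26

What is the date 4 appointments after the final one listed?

1999-02-22

Every date is a Monday; gaps 28, 35, 28, 28 days.
Each is the last Monday of its month (at least one falls on the 29th or later, ruling out '4th Monday').
Last Monday of November 1998: 1998-11-30.
December 1998 ends with Monday 1998-12-28.
January 1999 ends with Monday 1999-01-25.
February 1999 ends with Monday 1999-02-22.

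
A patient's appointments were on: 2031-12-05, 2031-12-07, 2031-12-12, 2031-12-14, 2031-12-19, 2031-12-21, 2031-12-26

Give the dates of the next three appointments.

2031-12-28, 2032-01-02, 2032-01-04

The gap pattern 2, 5, 2, 5, 2, 5 repeats every 2 events.
These are the Fridays and Sundays of each week.
Next Sunday: 2031-12-28.
Next Friday: 2032-01-02.
Next Sunday: 2032-01-04.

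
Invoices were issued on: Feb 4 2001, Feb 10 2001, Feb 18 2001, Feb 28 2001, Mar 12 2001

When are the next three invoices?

Mar 26 2001, Apr 11 2001, Apr 29 2001

The spacing grows by 2 each time: 6, 8, 10, 12 days.
Next gap: 14 days. Mar 12 2001 + 14 days = Mar 26 2001.
Next gap: 16 days. Mar 26 2001 + 16 days = Apr 11 2001.
Next gap: 18 days. Apr 11 2001 + 18 days = Apr 29 2001.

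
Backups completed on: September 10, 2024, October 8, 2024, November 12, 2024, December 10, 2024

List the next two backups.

January 14, 2025; February 11, 2025

Gaps: 28, 35, 28 days — a mix of 28 and 35. Every date is a Tuesday.
Each is the 2nd Tuesday of its month.
2nd Tuesday of January 2025: January 14, 2025.
February 2025 — 2nd Tuesday is February 11, 2025.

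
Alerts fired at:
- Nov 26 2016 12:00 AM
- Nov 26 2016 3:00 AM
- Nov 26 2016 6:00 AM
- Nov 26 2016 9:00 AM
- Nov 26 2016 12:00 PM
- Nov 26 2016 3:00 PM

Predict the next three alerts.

Nov 26 2016 6:00 PM, Nov 26 2016 9:00 PM, Nov 27 2016 12:00 AM

The interval is a steady 3 hours (3, 3, 3, 3, 3).
Nov 26 2016 3:00 PM + 3 h = Nov 26 2016 6:00 PM.
Nov 26 2016 6:00 PM + 3 h = Nov 26 2016 9:00 PM.
Nov 26 2016 9:00 PM + 3 h = Nov 27 2016 12:00 AM.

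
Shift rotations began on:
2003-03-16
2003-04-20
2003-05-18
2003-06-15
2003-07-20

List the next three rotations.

Gaps: 35, 28, 28, 35 days — a mix of 28 and 35. Every date is a Sunday.
Each is the 3rd Sunday of its month.
3rd Sunday of August 2003: 2003-08-17.
September 2003 — 3rd Sunday is 2003-09-21.
October 2003 — 3rd Sunday is 2003-10-19.

2003-08-17, 2003-09-21, 2003-10-19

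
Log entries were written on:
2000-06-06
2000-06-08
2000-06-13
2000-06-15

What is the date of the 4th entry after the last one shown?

2000-06-29

Every event lands on a Tuesday or Thursday (gaps cycle 2, 5, 2).
So the schedule is: every Tuesday and Thursday.
The following Tuesday is 2000-06-20.
Next Thursday: 2000-06-22.
The following Tuesday is 2000-06-27.
The following Thursday is 2000-06-29.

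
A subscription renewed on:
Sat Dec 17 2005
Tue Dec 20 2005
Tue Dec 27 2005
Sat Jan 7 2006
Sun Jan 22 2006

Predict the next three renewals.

Fri Feb 10 2006, Sun Mar 5 2006, Sat Apr 1 2006

Intervals are 3, 7, 11, 15 days — an arithmetic progression with common difference 4.
Next gap: 19 days. Sun Jan 22 2006 + 19 days = Fri Feb 10 2006.
Next gap: 23 days. Fri Feb 10 2006 + 23 days = Sun Mar 5 2006.
Next gap: 27 days. Sun Mar 5 2006 + 27 days = Sat Apr 1 2006.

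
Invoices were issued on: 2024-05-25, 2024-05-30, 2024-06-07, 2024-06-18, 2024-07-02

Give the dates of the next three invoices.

Intervals are 5, 8, 11, 14 days — an arithmetic progression with common difference 3.
Next gap: 17 days. 2024-07-02 + 17 days = 2024-07-19.
Next gap: 20 days. 2024-07-19 + 20 days = 2024-08-08.
Next gap: 23 days. 2024-08-08 + 23 days = 2024-08-31.

2024-07-19, 2024-08-08, 2024-08-31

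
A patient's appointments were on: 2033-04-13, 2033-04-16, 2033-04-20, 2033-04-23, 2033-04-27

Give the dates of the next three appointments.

2033-04-30, 2033-05-04, 2033-05-07

The gap pattern 3, 4, 3, 4 repeats every 2 events.
These are the Wednesdays and Saturdays of each week.
Next Saturday: 2033-04-30.
Next Wednesday: 2033-05-04.
The following Saturday is 2033-05-07.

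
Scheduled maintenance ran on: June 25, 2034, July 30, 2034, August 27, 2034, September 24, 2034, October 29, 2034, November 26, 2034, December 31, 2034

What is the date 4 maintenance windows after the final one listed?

April 29, 2035

Every date is a Sunday; gaps 35, 28, 28, 35, 28, 35 days.
Each is the last Sunday of its month (at least one falls on the 29th or later, ruling out '4th Sunday').
January 2035 ends with Sunday January 28, 2035.
February 2035 ends with Sunday February 25, 2035.
March 2035 ends with Sunday March 25, 2035.
April 2035 ends with Sunday April 29, 2035.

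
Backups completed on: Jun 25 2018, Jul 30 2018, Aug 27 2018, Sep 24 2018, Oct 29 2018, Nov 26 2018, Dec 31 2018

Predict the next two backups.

Every date is a Monday; gaps 35, 28, 28, 35, 28, 35 days.
Each is the last Monday of its month (at least one falls on the 29th or later, ruling out '4th Monday').
Last Monday of January 2019: Jan 28 2019.
February 2019 ends with Monday Feb 25 2019.

Jan 28 2019, Feb 25 2019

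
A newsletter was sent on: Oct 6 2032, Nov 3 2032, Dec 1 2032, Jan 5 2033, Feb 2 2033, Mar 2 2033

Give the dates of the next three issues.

Gaps: 28, 28, 35, 28, 28 days — a mix of 28 and 35. Every date is a Wednesday.
Each is the 1st Wednesday of its month.
April 2033 — 1st Wednesday is Apr 6 2033.
May 2033 — 1st Wednesday is May 4 2033.
June 2033 — 1st Wednesday is Jun 1 2033.

Apr 6 2033, May 4 2033, Jun 1 2033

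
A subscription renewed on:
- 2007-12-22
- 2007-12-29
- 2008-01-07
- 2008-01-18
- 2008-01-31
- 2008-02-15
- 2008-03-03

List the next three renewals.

2008-03-22, 2008-04-12, 2008-05-05

The spacing grows by 2 each time: 7, 9, 11, 13, 15, 17 days.
Next gap: 19 days. 2008-03-03 + 19 days = 2008-03-22.
Next gap: 21 days. 2008-03-22 + 21 days = 2008-04-12.
Next gap: 23 days. 2008-04-12 + 23 days = 2008-05-05.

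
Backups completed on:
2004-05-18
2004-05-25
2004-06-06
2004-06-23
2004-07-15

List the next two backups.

2004-08-11, 2004-09-12

The spacing grows by 5 each time: 7, 12, 17, 22 days.
Next gap: 27 days. 2004-07-15 + 27 days = 2004-08-11.
Next gap: 32 days. 2004-08-11 + 32 days = 2004-09-12.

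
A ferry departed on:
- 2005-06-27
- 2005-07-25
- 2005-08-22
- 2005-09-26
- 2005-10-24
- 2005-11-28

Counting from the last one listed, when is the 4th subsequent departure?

2006-03-27

All dates are Mondays, 28, 28, 35, 28, 35 days apart.
Specifically, the 4th Monday of each month.
December 2005 — 4th Monday is 2005-12-26.
January 2006 — 4th Monday is 2006-01-23.
February 2006 — 4th Monday is 2006-02-27.
March 2006 — 4th Monday is 2006-03-27.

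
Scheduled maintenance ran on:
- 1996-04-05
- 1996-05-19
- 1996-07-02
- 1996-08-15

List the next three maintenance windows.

1996-09-28, 1996-11-11, 1996-12-25

Gaps between consecutive events: 44, 44, 44 days — a constant 44-day interval.
1996-08-15 + 44 days = 1996-09-28.
1996-09-28 + 44 days = 1996-11-11.
1996-11-11 + 44 days = 1996-12-25.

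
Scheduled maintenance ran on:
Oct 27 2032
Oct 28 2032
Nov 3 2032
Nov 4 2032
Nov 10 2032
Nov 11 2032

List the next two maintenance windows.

Nov 17 2032, Nov 18 2032

Gaps: 1, 6, 1, 6, 1 days — not constant, but cyclic with period 2.
The events fall on every Wednesday and Thursday.
The following Wednesday is Nov 17 2032.
The following Thursday is Nov 18 2032.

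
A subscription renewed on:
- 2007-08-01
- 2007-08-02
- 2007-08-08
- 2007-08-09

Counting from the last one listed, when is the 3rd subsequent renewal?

2007-08-22

Gaps: 1, 6, 1 days — not constant, but cyclic with period 2.
The events fall on every Wednesday and Thursday.
Next Wednesday: 2007-08-15.
Next Thursday: 2007-08-16.
Next Wednesday: 2007-08-22.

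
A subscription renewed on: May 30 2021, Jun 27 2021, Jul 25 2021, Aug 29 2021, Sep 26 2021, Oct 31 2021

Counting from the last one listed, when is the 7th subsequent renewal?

These are Sundays with 28, 28, 35, 28, 35-day gaps.
Each is the final Sunday of its month — May 30 2021 is past the 28th, so '4th Sunday' doesn't fit.
November 2021 ends with Sunday Nov 28 2021.
December 2021 ends with Sunday Dec 26 2021.
Last Sunday of January 2022: Jan 30 2022.
February 2022 ends with Sunday Feb 27 2022.
March 2022 ends with Sunday Mar 27 2022.
Last Sunday of April 2022: Apr 24 2022.
Last Sunday of May 2022: May 29 2022.

May 29 2022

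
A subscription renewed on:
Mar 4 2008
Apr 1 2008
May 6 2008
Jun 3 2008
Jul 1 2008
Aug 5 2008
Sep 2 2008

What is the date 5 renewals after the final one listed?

Gaps: 28, 35, 28, 28, 35, 28 days — a mix of 28 and 35. Every date is a Tuesday.
Each is the 1st Tuesday of its month.
1st Tuesday of October 2008: Oct 7 2008.
1st Tuesday of November 2008: Nov 4 2008.
1st Tuesday of December 2008: Dec 2 2008.
1st Tuesday of January 2009: Jan 6 2009.
1st Tuesday of February 2009: Feb 3 2009.

Feb 3 2009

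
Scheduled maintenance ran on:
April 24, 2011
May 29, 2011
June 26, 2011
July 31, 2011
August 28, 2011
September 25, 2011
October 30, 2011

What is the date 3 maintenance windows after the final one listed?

These are Sundays with 35, 28, 35, 28, 28, 35-day gaps.
Each is the final Sunday of its month — May 29, 2011 is past the 28th, so '4th Sunday' doesn't fit.
Last Sunday of November 2011: November 27, 2011.
Last Sunday of December 2011: December 25, 2011.
Last Sunday of January 2012: January 29, 2012.

January 29, 2012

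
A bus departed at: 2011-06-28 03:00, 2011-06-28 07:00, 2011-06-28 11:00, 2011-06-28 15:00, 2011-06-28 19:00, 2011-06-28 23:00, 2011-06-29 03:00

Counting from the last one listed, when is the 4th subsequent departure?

2011-06-29 19:00

The interval is a steady 4 hours (4, 4, 4, 4, 4, 4).
2011-06-29 03:00 + 4 h = 2011-06-29 07:00.
2011-06-29 07:00 + 4 h = 2011-06-29 11:00.
2011-06-29 11:00 + 4 h = 2011-06-29 15:00.
2011-06-29 15:00 + 4 h = 2011-06-29 19:00.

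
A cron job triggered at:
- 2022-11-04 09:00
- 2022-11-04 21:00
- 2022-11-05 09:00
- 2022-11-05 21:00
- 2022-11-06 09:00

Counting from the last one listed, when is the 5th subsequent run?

2022-11-08 21:00

Gaps: 12, 12, 12, 12 hours — each event is 12 hours after the previous one.
2022-11-06 09:00 + 12 h = 2022-11-06 21:00.
2022-11-06 21:00 + 12 h = 2022-11-07 09:00.
2022-11-07 09:00 + 12 h = 2022-11-07 21:00.
2022-11-07 21:00 + 12 h = 2022-11-08 09:00.
2022-11-08 09:00 + 12 h = 2022-11-08 21:00.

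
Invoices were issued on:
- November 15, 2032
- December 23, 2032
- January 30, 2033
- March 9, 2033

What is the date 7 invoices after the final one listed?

November 30, 2033

Every event comes 38 days after the last (38, 38, 38).
March 9, 2033 + 38 days = April 16, 2033.
April 16, 2033 + 38 days = May 24, 2033.
May 24, 2033 + 38 days = July 1, 2033.
July 1, 2033 + 38 days = August 8, 2033.
August 8, 2033 + 38 days = September 15, 2033.
September 15, 2033 + 38 days = October 23, 2033.
October 23, 2033 + 38 days = November 30, 2033.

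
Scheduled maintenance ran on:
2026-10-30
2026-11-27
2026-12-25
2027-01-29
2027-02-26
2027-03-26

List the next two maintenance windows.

2027-04-30, 2027-05-28

Every date is a Friday; gaps 28, 28, 35, 28, 28 days.
Each is the last Friday of its month (at least one falls on the 29th or later, ruling out '4th Friday').
Last Friday of April 2027: 2027-04-30.
May 2027 ends with Friday 2027-05-28.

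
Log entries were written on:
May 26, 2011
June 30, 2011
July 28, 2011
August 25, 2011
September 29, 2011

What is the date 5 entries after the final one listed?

February 23, 2012

These are Thursdays with 35, 28, 28, 35-day gaps.
Each is the final Thursday of its month — June 30, 2011 is past the 28th, so '4th Thursday' doesn't fit.
Last Thursday of October 2011: October 27, 2011.
Last Thursday of November 2011: November 24, 2011.
Last Thursday of December 2011: December 29, 2011.
Last Thursday of January 2012: January 26, 2012.
February 2012 ends with Thursday February 23, 2012.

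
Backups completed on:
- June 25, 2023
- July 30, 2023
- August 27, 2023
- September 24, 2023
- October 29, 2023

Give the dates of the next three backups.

November 26, 2023; December 31, 2023; January 28, 2024

All Sundays; the gaps (35, 28, 28, 35) vary with month length.
This is the last Sunday of each month.
November 2023 ends with Sunday November 26, 2023.
Last Sunday of December 2023: December 31, 2023.
January 2024 ends with Sunday January 28, 2024.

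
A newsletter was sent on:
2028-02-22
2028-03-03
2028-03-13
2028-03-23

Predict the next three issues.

Gaps between consecutive events: 10, 10, 10 days — a constant 10-day interval.
2028-03-23 + 10 days = 2028-04-02.
2028-04-02 + 10 days = 2028-04-12.
2028-04-12 + 10 days = 2028-04-22.

2028-04-02, 2028-04-12, 2028-04-22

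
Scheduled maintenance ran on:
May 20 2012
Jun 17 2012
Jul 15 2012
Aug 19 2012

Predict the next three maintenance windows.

These are Sundays at 28- or 35-day spacing (28, 28, 35).
The pattern: 3rd Sunday of the month.
3rd Sunday of September 2012: Sep 16 2012.
3rd Sunday of October 2012: Oct 21 2012.
3rd Sunday of November 2012: Nov 18 2012.

Sep 16 2012, Oct 21 2012, Nov 18 2012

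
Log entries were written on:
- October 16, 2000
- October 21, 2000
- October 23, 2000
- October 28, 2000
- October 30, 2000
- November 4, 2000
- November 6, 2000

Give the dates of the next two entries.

November 11, 2000; November 13, 2000

Gaps: 5, 2, 5, 2, 5, 2 days — not constant, but cyclic with period 2.
The events fall on every Monday and Saturday.
Next Saturday: November 11, 2000.
Next Monday: November 13, 2000.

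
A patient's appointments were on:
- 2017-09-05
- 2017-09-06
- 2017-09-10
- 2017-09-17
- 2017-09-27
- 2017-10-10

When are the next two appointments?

2017-10-26, 2017-11-14

Intervals are 1, 4, 7, 10, 13 days — an arithmetic progression with common difference 3.
Next gap: 16 days. 2017-10-10 + 16 days = 2017-10-26.
Next gap: 19 days. 2017-10-26 + 19 days = 2017-11-14.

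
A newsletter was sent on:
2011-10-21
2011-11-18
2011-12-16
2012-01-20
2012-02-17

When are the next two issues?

2012-03-16, 2012-04-20

Gaps: 28, 28, 35, 28 days — a mix of 28 and 35. Every date is a Friday.
Each is the 3rd Friday of its month.
March 2012 — 3rd Friday is 2012-03-16.
April 2012 — 3rd Friday is 2012-04-20.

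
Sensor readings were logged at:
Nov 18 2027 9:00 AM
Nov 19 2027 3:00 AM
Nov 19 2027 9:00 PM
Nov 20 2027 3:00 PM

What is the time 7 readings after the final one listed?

Nov 25 2027 9:00 PM

Spacing: 18, 18, 18 h — constant 18 h.
Nov 20 2027 3:00 PM + 18 h = Nov 21 2027 9:00 AM.
Nov 21 2027 9:00 AM + 18 h = Nov 22 2027 3:00 AM.
Nov 22 2027 3:00 AM + 18 h = Nov 22 2027 9:00 PM.
Nov 22 2027 9:00 PM + 18 h = Nov 23 2027 3:00 PM.
Nov 23 2027 3:00 PM + 18 h = Nov 24 2027 9:00 AM.
Nov 24 2027 9:00 AM + 18 h = Nov 25 2027 3:00 AM.
Nov 25 2027 3:00 AM + 18 h = Nov 25 2027 9:00 PM.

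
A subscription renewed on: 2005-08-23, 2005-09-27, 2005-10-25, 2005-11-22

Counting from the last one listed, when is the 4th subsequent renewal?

Gaps: 35, 28, 28 days — a mix of 28 and 35. Every date is a Tuesday.
Each is the 4th Tuesday of its month.
4th Tuesday of December 2005: 2005-12-27.
4th Tuesday of January 2006: 2006-01-24.
4th Tuesday of February 2006: 2006-02-28.
4th Tuesday of March 2006: 2006-03-28.

2006-03-28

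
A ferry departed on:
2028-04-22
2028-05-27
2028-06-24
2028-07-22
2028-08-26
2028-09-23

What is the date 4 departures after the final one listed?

These are Saturdays at 28- or 35-day spacing (35, 28, 28, 35, 28).
The pattern: 4th Saturday of the month.
October 2028 — 4th Saturday is 2028-10-28.
4th Saturday of November 2028: 2028-11-25.
4th Saturday of December 2028: 2028-12-23.
January 2029 — 4th Saturday is 2029-01-27.

2029-01-27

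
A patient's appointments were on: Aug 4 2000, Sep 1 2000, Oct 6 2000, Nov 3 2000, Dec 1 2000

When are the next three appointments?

These are Fridays at 28- or 35-day spacing (28, 35, 28, 28).
The pattern: 1st Friday of the month.
1st Friday of January 2001: Jan 5 2001.
1st Friday of February 2001: Feb 2 2001.
March 2001 — 1st Friday is Mar 2 2001.

Jan 5 2001, Feb 2 2001, Mar 2 2001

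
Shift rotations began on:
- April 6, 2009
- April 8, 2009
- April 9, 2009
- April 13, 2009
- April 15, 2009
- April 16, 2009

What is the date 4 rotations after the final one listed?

April 27, 2009

Gaps: 2, 1, 4, 2, 1 days — not constant, but cyclic with period 3.
The events fall on every Monday, Wednesday and Thursday.
Next Monday: April 20, 2009.
The following Wednesday is April 22, 2009.
The following Thursday is April 23, 2009.
Next Monday: April 27, 2009.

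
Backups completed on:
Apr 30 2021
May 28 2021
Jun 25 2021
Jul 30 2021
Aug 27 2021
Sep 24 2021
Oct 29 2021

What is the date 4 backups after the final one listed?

These are Fridays with 28, 28, 35, 28, 28, 35-day gaps.
Each is the final Friday of its month — Apr 30 2021 is past the 28th, so '4th Friday' doesn't fit.
November 2021 ends with Friday Nov 26 2021.
December 2021 ends with Friday Dec 31 2021.
Last Friday of January 2022: Jan 28 2022.
Last Friday of February 2022: Feb 25 2022.

Feb 25 2022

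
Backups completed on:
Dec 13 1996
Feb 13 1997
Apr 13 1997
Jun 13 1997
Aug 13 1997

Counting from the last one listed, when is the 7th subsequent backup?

Gaps: 62, 59, 61, 61 days — not constant. Every event is on the 13th of the month.
Pattern: the 13th of every 2 months.
October 1997: Oct 13 1997.
December 1997: Dec 13 1997.
February 1998: Feb 13 1998.
April 1998: Apr 13 1998.
Next: June 1998 → Jun 13 1998.
Next: August 1998 → Aug 13 1998.
Next: October 1998 → Oct 13 1998.

Oct 13 1998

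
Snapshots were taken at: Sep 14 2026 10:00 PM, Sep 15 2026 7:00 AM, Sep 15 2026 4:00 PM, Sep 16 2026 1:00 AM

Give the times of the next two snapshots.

Sep 16 2026 10:00 AM, Sep 16 2026 7:00 PM

Spacing: 9, 9, 9 h — constant 9 h.
Sep 16 2026 1:00 AM + 9 h = Sep 16 2026 10:00 AM.
Sep 16 2026 10:00 AM + 9 h = Sep 16 2026 7:00 PM.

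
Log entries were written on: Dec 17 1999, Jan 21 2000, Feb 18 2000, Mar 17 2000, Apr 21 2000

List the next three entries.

All dates are Fridays, 35, 28, 28, 35 days apart.
Specifically, the 3rd Friday of each month.
May 2000 — 3rd Friday is May 19 2000.
June 2000 — 3rd Friday is Jun 16 2000.
July 2000 — 3rd Friday is Jul 21 2000.

May 19 2000, Jun 16 2000, Jul 21 2000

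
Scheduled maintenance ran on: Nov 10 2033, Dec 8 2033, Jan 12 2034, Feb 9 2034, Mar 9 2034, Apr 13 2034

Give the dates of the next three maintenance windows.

All dates are Thursdays, 28, 35, 28, 28, 35 days apart.
Specifically, the 2nd Thursday of each month.
2nd Thursday of May 2034: May 11 2034.
2nd Thursday of June 2034: Jun 8 2034.
2nd Thursday of July 2034: Jul 13 2034.

May 11 2034, Jun 8 2034, Jul 13 2034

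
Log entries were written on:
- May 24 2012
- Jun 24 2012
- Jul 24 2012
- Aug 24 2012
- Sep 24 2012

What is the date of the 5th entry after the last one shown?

Gaps: 31, 30, 31, 31 days — not constant. Every event is on the 24th of the month.
Pattern: the 24th of each month.
Next: October 2012 → Oct 24 2012.
November 2012: Nov 24 2012.
Next: December 2012 → Dec 24 2012.
Next: January 2013 → Jan 24 2013.
Next: February 2013 → Feb 24 2013.

Feb 24 2013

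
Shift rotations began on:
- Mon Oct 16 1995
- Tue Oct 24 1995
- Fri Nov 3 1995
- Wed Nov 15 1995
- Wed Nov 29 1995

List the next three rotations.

Fri Dec 15 1995, Tue Jan 2 1996, Mon Jan 22 1996

Intervals are 8, 10, 12, 14 days — an arithmetic progression with common difference 2.
Next gap: 16 days. Wed Nov 29 1995 + 16 days = Fri Dec 15 1995.
Next gap: 18 days. Fri Dec 15 1995 + 18 days = Tue Jan 2 1996.
Next gap: 20 days. Tue Jan 2 1996 + 20 days = Mon Jan 22 1996.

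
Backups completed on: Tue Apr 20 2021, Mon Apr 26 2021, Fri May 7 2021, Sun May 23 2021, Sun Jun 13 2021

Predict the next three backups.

Intervals are 6, 11, 16, 21 days — an arithmetic progression with common difference 5.
Next gap: 26 days. Sun Jun 13 2021 + 26 days = Fri Jul 9 2021.
Next gap: 31 days. Fri Jul 9 2021 + 31 days = Mon Aug 9 2021.
Next gap: 36 days. Mon Aug 9 2021 + 36 days = Tue Sep 14 2021.

Fri Jul 9 2021, Mon Aug 9 2021, Tue Sep 14 2021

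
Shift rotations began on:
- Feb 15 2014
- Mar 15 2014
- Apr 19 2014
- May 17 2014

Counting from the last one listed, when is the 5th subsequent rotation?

These are Saturdays at 28- or 35-day spacing (28, 35, 28).
The pattern: 3rd Saturday of the month.
June 2014 — 3rd Saturday is Jun 21 2014.
3rd Saturday of July 2014: Jul 19 2014.
3rd Saturday of August 2014: Aug 16 2014.
September 2014 — 3rd Saturday is Sep 20 2014.
October 2014 — 3rd Saturday is Oct 18 2014.

Oct 18 2014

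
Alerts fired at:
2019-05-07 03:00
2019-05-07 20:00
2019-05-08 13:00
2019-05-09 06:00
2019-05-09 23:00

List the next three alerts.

2019-05-10 16:00, 2019-05-11 09:00, 2019-05-12 02:00

Spacing: 17, 17, 17, 17 h — constant 17 h.
2019-05-09 23:00 + 17 h = 2019-05-10 16:00.
2019-05-10 16:00 + 17 h = 2019-05-11 09:00.
2019-05-11 09:00 + 17 h = 2019-05-12 02:00.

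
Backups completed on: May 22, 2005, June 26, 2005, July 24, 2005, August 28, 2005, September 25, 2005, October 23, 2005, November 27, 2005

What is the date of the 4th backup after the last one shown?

March 26, 2006

Gaps: 35, 28, 35, 28, 28, 35 days — a mix of 28 and 35. Every date is a Sunday.
Each is the 4th Sunday of its month.
December 2005 — 4th Sunday is December 25, 2005.
4th Sunday of January 2006: January 22, 2006.
February 2006 — 4th Sunday is February 26, 2006.
4th Sunday of March 2006: March 26, 2006.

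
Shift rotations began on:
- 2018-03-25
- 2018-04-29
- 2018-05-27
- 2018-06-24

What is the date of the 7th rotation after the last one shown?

2019-01-27

These are Sundays with 35, 28, 28-day gaps.
Each is the final Sunday of its month — 2018-04-29 is past the 28th, so '4th Sunday' doesn't fit.
Last Sunday of July 2018: 2018-07-29.
Last Sunday of August 2018: 2018-08-26.
Last Sunday of September 2018: 2018-09-30.
Last Sunday of October 2018: 2018-10-28.
November 2018 ends with Sunday 2018-11-25.
December 2018 ends with Sunday 2018-12-30.
January 2019 ends with Sunday 2019-01-27.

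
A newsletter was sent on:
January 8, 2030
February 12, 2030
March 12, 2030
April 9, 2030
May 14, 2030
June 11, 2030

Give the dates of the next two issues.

July 9, 2030; August 13, 2030

These are Tuesdays at 28- or 35-day spacing (35, 28, 28, 35, 28).
The pattern: 2nd Tuesday of the month.
2nd Tuesday of July 2030: July 9, 2030.
August 2030 — 2nd Tuesday is August 13, 2030.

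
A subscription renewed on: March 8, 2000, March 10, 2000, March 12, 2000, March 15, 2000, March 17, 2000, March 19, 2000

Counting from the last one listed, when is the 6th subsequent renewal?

Every event lands on a Wednesday or Friday or Sunday (gaps cycle 2, 2, 3, 2, 2).
So the schedule is: every Wednesday, Friday and Sunday.
The following Wednesday is March 22, 2000.
The following Friday is March 24, 2000.
The following Sunday is March 26, 2000.
The following Wednesday is March 29, 2000.
Next Friday: March 31, 2000.
The following Sunday is April 2, 2000.

April 2, 2000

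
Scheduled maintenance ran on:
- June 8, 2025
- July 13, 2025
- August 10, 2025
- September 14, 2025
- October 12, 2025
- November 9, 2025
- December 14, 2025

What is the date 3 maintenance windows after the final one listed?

March 8, 2026

These are Sundays at 28- or 35-day spacing (35, 28, 35, 28, 28, 35).
The pattern: 2nd Sunday of the month.
January 2026 — 2nd Sunday is January 11, 2026.
February 2026 — 2nd Sunday is February 8, 2026.
March 2026 — 2nd Sunday is March 8, 2026.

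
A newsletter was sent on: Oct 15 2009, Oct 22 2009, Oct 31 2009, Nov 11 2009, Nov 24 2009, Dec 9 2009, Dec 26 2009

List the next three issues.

Jan 14 2010, Feb 4 2010, Feb 27 2010

The spacing grows by 2 each time: 7, 9, 11, 13, 15, 17 days.
Next gap: 19 days. Dec 26 2009 + 19 days = Jan 14 2010.
Next gap: 21 days. Jan 14 2010 + 21 days = Feb 4 2010.
Next gap: 23 days. Feb 4 2010 + 23 days = Feb 27 2010.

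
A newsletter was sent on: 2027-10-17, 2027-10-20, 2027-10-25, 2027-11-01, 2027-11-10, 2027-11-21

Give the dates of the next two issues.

2027-12-04, 2027-12-19

Gaps: 3, 5, 7, 9, 11 days — each gap is 2 larger than the previous one.
Next gap: 13 days. 2027-11-21 + 13 days = 2027-12-04.
Next gap: 15 days. 2027-12-04 + 15 days = 2027-12-19.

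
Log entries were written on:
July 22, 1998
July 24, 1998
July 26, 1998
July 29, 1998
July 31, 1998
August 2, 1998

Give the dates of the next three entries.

August 5, 1998; August 7, 1998; August 9, 1998

Every event lands on a Wednesday or Friday or Sunday (gaps cycle 2, 2, 3, 2, 2).
So the schedule is: every Wednesday, Friday and Sunday.
Next Wednesday: August 5, 1998.
Next Friday: August 7, 1998.
Next Sunday: August 9, 1998.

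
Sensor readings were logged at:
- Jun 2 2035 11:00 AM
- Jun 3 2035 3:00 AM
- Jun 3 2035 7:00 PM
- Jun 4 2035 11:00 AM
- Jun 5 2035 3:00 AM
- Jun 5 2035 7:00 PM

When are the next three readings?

The interval is a steady 16 hours (16, 16, 16, 16, 16).
Jun 5 2035 7:00 PM + 16 h = Jun 6 2035 11:00 AM.
Jun 6 2035 11:00 AM + 16 h = Jun 7 2035 3:00 AM.
Jun 7 2035 3:00 AM + 16 h = Jun 7 2035 7:00 PM.

Jun 6 2035 11:00 AM, Jun 7 2035 3:00 AM, Jun 7 2035 7:00 PM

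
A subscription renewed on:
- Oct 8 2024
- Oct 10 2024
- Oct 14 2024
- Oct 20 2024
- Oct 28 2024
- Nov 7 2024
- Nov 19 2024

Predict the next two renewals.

Intervals are 2, 4, 6, 8, 10, 12 days — an arithmetic progression with common difference 2.
Next gap: 14 days. Nov 19 2024 + 14 days = Dec 3 2024.
Next gap: 16 days. Dec 3 2024 + 16 days = Dec 19 2024.

Dec 3 2024, Dec 19 2024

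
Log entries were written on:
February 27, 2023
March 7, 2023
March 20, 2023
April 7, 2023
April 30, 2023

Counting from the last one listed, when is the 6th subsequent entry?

December 29, 2023

Intervals are 8, 13, 18, 23 days — an arithmetic progression with common difference 5.
Next gap: 28 days. April 30, 2023 + 28 days = May 28, 2023.
Next gap: 33 days. May 28, 2023 + 33 days = June 30, 2023.
Next gap: 38 days. June 30, 2023 + 38 days = August 7, 2023.
Next gap: 43 days. August 7, 2023 + 43 days = September 19, 2023.
Next gap: 48 days. September 19, 2023 + 48 days = November 6, 2023.
Next gap: 53 days. November 6, 2023 + 53 days = December 29, 2023.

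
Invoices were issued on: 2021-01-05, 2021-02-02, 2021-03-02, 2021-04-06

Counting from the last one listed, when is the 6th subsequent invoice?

These are Tuesdays at 28- or 35-day spacing (28, 28, 35).
The pattern: 1st Tuesday of the month.
May 2021 — 1st Tuesday is 2021-05-04.
1st Tuesday of June 2021: 2021-06-01.
1st Tuesday of July 2021: 2021-07-06.
1st Tuesday of August 2021: 2021-08-03.
September 2021 — 1st Tuesday is 2021-09-07.
1st Tuesday of October 2021: 2021-10-05.

2021-10-05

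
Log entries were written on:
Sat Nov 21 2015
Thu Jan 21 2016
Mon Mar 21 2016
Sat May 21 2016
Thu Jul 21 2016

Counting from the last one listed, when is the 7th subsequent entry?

Thu Sep 21 2017

Each date is the 21st; the gaps (61, 60, 61, 61) track the month lengths.
The rule is the 21st of every 2 months.
Next: September 2016 → Wed Sep 21 2016.
Next: November 2016 → Mon Nov 21 2016.
January 2017: Sat Jan 21 2017.
Next: March 2017 → Tue Mar 21 2017.
Next: May 2017 → Sun May 21 2017.
July 2017: Fri Jul 21 2017.
Next: September 2017 → Thu Sep 21 2017.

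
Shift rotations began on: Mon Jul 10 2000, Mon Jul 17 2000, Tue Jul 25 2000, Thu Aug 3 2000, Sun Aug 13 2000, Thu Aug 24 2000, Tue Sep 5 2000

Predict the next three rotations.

Mon Sep 18 2000, Mon Oct 2 2000, Tue Oct 17 2000

The spacing grows by 1 each time: 7, 8, 9, 10, 11, 12 days.
Next gap: 13 days. Tue Sep 5 2000 + 13 days = Mon Sep 18 2000.
Next gap: 14 days. Mon Sep 18 2000 + 14 days = Mon Oct 2 2000.
Next gap: 15 days. Mon Oct 2 2000 + 15 days = Tue Oct 17 2000.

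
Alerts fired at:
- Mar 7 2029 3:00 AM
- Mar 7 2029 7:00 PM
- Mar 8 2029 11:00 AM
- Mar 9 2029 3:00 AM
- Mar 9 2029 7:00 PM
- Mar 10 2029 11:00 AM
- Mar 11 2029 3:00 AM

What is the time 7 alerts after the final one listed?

Gaps: 16, 16, 16, 16, 16, 16 hours — each event is 16 hours after the previous one.
Mar 11 2029 3:00 AM + 16 h = Mar 11 2029 7:00 PM.
Mar 11 2029 7:00 PM + 16 h = Mar 12 2029 11:00 AM.
Mar 12 2029 11:00 AM + 16 h = Mar 13 2029 3:00 AM.
Mar 13 2029 3:00 AM + 16 h = Mar 13 2029 7:00 PM.
Mar 13 2029 7:00 PM + 16 h = Mar 14 2029 11:00 AM.
Mar 14 2029 11:00 AM + 16 h = Mar 15 2029 3:00 AM.
Mar 15 2029 3:00 AM + 16 h = Mar 15 2029 7:00 PM.

Mar 15 2029 7:00 PM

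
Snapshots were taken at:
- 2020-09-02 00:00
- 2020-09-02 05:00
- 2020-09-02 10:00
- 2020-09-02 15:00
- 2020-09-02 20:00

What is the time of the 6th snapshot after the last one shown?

The interval is a steady 5 hours (5, 5, 5, 5).
2020-09-02 20:00 + 5 h = 2020-09-03 01:00.
2020-09-03 01:00 + 5 h = 2020-09-03 06:00.
2020-09-03 06:00 + 5 h = 2020-09-03 11:00.
2020-09-03 11:00 + 5 h = 2020-09-03 16:00.
2020-09-03 16:00 + 5 h = 2020-09-03 21:00.
2020-09-03 21:00 + 5 h = 2020-09-04 02:00.

2020-09-04 02:00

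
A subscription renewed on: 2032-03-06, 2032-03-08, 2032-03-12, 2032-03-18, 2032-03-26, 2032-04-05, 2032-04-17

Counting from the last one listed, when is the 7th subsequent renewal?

Intervals are 2, 4, 6, 8, 10, 12 days — an arithmetic progression with common difference 2.
Next gap: 14 days. 2032-04-17 + 14 days = 2032-05-01.
Next gap: 16 days. 2032-05-01 + 16 days = 2032-05-17.
Next gap: 18 days. 2032-05-17 + 18 days = 2032-06-04.
Next gap: 20 days. 2032-06-04 + 20 days = 2032-06-24.
Next gap: 22 days. 2032-06-24 + 22 days = 2032-07-16.
Next gap: 24 days. 2032-07-16 + 24 days = 2032-08-09.
Next gap: 26 days. 2032-08-09 + 26 days = 2032-09-04.

2032-09-04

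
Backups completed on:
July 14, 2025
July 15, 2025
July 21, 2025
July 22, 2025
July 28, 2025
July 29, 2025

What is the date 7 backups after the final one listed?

August 25, 2025

The gap pattern 1, 6, 1, 6, 1 repeats every 2 events.
These are the Mondays and Tuesdays of each week.
Next Monday: August 4, 2025.
The following Tuesday is August 5, 2025.
Next Monday: August 11, 2025.
Next Tuesday: August 12, 2025.
Next Monday: August 18, 2025.
Next Tuesday: August 19, 2025.
The following Monday is August 25, 2025.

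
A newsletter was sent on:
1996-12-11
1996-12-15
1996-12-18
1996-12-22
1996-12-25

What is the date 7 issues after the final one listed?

1997-01-19

Gaps: 4, 3, 4, 3 days — not constant, but cyclic with period 2.
The events fall on every Wednesday and Sunday.
Next Sunday: 1996-12-29.
The following Wednesday is 1997-01-01.
The following Sunday is 1997-01-05.
The following Wednesday is 1997-01-08.
The following Sunday is 1997-01-12.
Next Wednesday: 1997-01-15.
The following Sunday is 1997-01-19.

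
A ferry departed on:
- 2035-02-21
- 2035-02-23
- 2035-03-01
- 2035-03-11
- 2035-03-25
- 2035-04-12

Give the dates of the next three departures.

Gaps: 2, 6, 10, 14, 18 days — each gap is 4 larger than the previous one.
Next gap: 22 days. 2035-04-12 + 22 days = 2035-05-04.
Next gap: 26 days. 2035-05-04 + 26 days = 2035-05-30.
Next gap: 30 days. 2035-05-30 + 30 days = 2035-06-29.

2035-05-04, 2035-05-30, 2035-06-29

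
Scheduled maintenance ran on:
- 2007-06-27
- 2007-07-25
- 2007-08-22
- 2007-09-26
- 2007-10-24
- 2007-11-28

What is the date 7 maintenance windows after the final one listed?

All dates are Wednesdays, 28, 28, 35, 28, 35 days apart.
Specifically, the 4th Wednesday of each month.
4th Wednesday of December 2007: 2007-12-26.
January 2008 — 4th Wednesday is 2008-01-23.
4th Wednesday of February 2008: 2008-02-27.
March 2008 — 4th Wednesday is 2008-03-26.
April 2008 — 4th Wednesday is 2008-04-23.
May 2008 — 4th Wednesday is 2008-05-28.
June 2008 — 4th Wednesday is 2008-06-25.

2008-06-25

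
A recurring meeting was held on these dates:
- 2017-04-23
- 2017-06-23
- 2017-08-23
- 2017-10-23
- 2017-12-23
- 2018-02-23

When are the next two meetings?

The day-of-month is always 23 (61, 61, 61, 61, 62 days between events).
So this recurs on the 23rd of every 2 months.
Next: April 2018 → 2018-04-23.
June 2018: 2018-06-23.

2018-04-23, 2018-06-23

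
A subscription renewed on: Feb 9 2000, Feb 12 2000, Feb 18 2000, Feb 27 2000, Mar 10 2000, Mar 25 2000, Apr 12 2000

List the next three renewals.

Intervals are 3, 6, 9, 12, 15, 18 days — an arithmetic progression with common difference 3.
Next gap: 21 days. Apr 12 2000 + 21 days = May 3 2000.
Next gap: 24 days. May 3 2000 + 24 days = May 27 2000.
Next gap: 27 days. May 27 2000 + 27 days = Jun 23 2000.

May 3 2000, May 27 2000, Jun 23 2000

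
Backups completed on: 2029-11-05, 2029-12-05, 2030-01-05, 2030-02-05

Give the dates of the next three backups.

The day-of-month is always 5 (30, 31, 31 days between events).
So this recurs on the 5th of each month.
Next: March 2030 → 2030-03-05.
April 2030: 2030-04-05.
May 2030: 2030-05-05.

2030-03-05, 2030-04-05, 2030-05-05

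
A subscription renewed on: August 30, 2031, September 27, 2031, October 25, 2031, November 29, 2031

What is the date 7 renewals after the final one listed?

All Saturdays; the gaps (28, 28, 35) vary with month length.
This is the last Saturday of each month.
December 2031 ends with Saturday December 27, 2031.
January 2032 ends with Saturday January 31, 2032.
Last Saturday of February 2032: February 28, 2032.
March 2032 ends with Saturday March 27, 2032.
Last Saturday of April 2032: April 24, 2032.
Last Saturday of May 2032: May 29, 2032.
June 2032 ends with Saturday June 26, 2032.

June 26, 2032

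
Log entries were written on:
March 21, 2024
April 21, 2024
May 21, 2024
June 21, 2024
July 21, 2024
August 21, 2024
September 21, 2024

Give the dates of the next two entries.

October 21, 2024; November 21, 2024

Gaps: 31, 30, 31, 30, 31, 31 days — not constant. Every event is on the 21st of the month.
Pattern: the 21st of each month.
Next: October 2024 → October 21, 2024.
November 2024: November 21, 2024.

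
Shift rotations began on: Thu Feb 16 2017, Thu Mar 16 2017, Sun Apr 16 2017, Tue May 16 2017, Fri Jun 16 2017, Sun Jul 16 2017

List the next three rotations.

Wed Aug 16 2017, Sat Sep 16 2017, Mon Oct 16 2017

The day-of-month is always 16 (28, 31, 30, 31, 30 days between events).
So this recurs on the 16th of each month.
Next: August 2017 → Wed Aug 16 2017.
Next: September 2017 → Sat Sep 16 2017.
October 2017: Mon Oct 16 2017.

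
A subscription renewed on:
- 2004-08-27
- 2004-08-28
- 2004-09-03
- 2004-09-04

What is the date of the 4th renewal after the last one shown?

The gap pattern 1, 6, 1 repeats every 2 events.
These are the Fridays and Saturdays of each week.
Next Friday: 2004-09-10.
Next Saturday: 2004-09-11.
Next Friday: 2004-09-17.
Next Saturday: 2004-09-18.

2004-09-18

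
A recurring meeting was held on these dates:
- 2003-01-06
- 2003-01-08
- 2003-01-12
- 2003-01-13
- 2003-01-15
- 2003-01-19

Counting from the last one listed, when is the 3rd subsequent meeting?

Gaps: 2, 4, 1, 2, 4 days — not constant, but cyclic with period 3.
The events fall on every Monday, Wednesday and Sunday.
The following Monday is 2003-01-20.
Next Wednesday: 2003-01-22.
Next Sunday: 2003-01-26.

2003-01-26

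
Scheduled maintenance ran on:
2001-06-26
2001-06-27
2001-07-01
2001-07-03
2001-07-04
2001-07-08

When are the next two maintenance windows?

2001-07-10, 2001-07-11

Gaps: 1, 4, 2, 1, 4 days — not constant, but cyclic with period 3.
The events fall on every Tuesday, Wednesday and Sunday.
Next Tuesday: 2001-07-10.
The following Wednesday is 2001-07-11.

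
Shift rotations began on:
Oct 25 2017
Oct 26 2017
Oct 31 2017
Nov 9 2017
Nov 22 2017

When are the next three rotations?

Dec 9 2017, Dec 30 2017, Jan 24 2018

The spacing grows by 4 each time: 1, 5, 9, 13 days.
Next gap: 17 days. Nov 22 2017 + 17 days = Dec 9 2017.
Next gap: 21 days. Dec 9 2017 + 21 days = Dec 30 2017.
Next gap: 25 days. Dec 30 2017 + 25 days = Jan 24 2018.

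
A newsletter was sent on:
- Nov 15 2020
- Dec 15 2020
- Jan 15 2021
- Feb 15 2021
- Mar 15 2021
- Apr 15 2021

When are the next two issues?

Gaps: 30, 31, 31, 28, 31 days — not constant. Every event is on the 15th of the month.
Pattern: the 15th of each month.
Next: May 2021 → May 15 2021.
June 2021: Jun 15 2021.

May 15 2021, Jun 15 2021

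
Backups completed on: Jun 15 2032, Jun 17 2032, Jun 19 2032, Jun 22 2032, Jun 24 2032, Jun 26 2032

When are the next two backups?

Gaps: 2, 2, 3, 2, 2 days — not constant, but cyclic with period 3.
The events fall on every Tuesday, Thursday and Saturday.
Next Tuesday: Jun 29 2032.
The following Thursday is Jul 1 2032.

Jun 29 2032, Jul 1 2032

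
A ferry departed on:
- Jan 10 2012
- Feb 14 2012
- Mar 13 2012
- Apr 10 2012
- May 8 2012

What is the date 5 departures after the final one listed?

Oct 9 2012

These are Tuesdays at 28- or 35-day spacing (35, 28, 28, 28).
The pattern: 2nd Tuesday of the month.
June 2012 — 2nd Tuesday is Jun 12 2012.
2nd Tuesday of July 2012: Jul 10 2012.
August 2012 — 2nd Tuesday is Aug 14 2012.
2nd Tuesday of September 2012: Sep 11 2012.
2nd Tuesday of October 2012: Oct 9 2012.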